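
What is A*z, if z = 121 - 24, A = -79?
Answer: -7663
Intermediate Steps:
z = 97
A*z = -79*97 = -7663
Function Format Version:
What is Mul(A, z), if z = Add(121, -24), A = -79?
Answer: -7663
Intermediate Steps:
z = 97
Mul(A, z) = Mul(-79, 97) = -7663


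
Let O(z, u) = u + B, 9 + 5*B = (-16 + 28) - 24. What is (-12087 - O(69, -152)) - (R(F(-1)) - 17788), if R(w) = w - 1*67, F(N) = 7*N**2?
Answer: 29586/5 ≈ 5917.2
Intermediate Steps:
B = -21/5 (B = -9/5 + ((-16 + 28) - 24)/5 = -9/5 + (12 - 24)/5 = -9/5 + (1/5)*(-12) = -9/5 - 12/5 = -21/5 ≈ -4.2000)
R(w) = -67 + w (R(w) = w - 67 = -67 + w)
O(z, u) = -21/5 + u (O(z, u) = u - 21/5 = -21/5 + u)
(-12087 - O(69, -152)) - (R(F(-1)) - 17788) = (-12087 - (-21/5 - 152)) - ((-67 + 7*(-1)**2) - 17788) = (-12087 - 1*(-781/5)) - ((-67 + 7*1) - 17788) = (-12087 + 781/5) - ((-67 + 7) - 17788) = -59654/5 - (-60 - 17788) = -59654/5 - 1*(-17848) = -59654/5 + 17848 = 29586/5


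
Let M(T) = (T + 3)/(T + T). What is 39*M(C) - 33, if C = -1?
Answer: -72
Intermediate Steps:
M(T) = (3 + T)/(2*T) (M(T) = (3 + T)/((2*T)) = (3 + T)*(1/(2*T)) = (3 + T)/(2*T))
39*M(C) - 33 = 39*((1/2)*(3 - 1)/(-1)) - 33 = 39*((1/2)*(-1)*2) - 33 = 39*(-1) - 33 = -39 - 33 = -72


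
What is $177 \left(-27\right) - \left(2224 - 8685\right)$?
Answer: $1682$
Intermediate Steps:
$177 \left(-27\right) - \left(2224 - 8685\right) = -4779 - -6461 = -4779 + 6461 = 1682$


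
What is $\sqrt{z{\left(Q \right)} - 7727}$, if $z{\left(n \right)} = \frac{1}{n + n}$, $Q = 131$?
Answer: $\frac{i \sqrt{530411926}}{262} \approx 87.903 i$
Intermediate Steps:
$z{\left(n \right)} = \frac{1}{2 n}$
$\sqrt{z{\left(Q \right)} - 7727} = \sqrt{\frac{1}{2 \cdot 131} - 7727} = \sqrt{\frac{1}{2} \cdot \frac{1}{131} - 7727} = \sqrt{\frac{1}{262} - 7727} = \sqrt{- \frac{2024473}{262}} = \frac{i \sqrt{530411926}}{262}$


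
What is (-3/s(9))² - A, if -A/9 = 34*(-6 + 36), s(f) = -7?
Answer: 449829/49 ≈ 9180.2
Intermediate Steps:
A = -9180 (A = -306*(-6 + 36) = -306*30 = -9*1020 = -9180)
(-3/s(9))² - A = (-3/(-7))² - 1*(-9180) = (-3*(-⅐))² + 9180 = (3/7)² + 9180 = 9/49 + 9180 = 449829/49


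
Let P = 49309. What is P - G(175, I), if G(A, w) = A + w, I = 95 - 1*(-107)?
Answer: 48932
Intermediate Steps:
I = 202 (I = 95 + 107 = 202)
P - G(175, I) = 49309 - (175 + 202) = 49309 - 1*377 = 49309 - 377 = 48932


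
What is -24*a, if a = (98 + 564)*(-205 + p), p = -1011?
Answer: 19319808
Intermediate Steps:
a = -804992 (a = (98 + 564)*(-205 - 1011) = 662*(-1216) = -804992)
-24*a = -24*(-804992) = 19319808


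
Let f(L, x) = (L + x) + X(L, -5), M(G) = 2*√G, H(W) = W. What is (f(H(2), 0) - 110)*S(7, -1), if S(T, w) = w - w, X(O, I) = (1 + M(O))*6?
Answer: 0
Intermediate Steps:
X(O, I) = 6 + 12*√O (X(O, I) = (1 + 2*√O)*6 = 6 + 12*√O)
f(L, x) = 6 + L + x + 12*√L (f(L, x) = (L + x) + (6 + 12*√L) = 6 + L + x + 12*√L)
S(T, w) = 0
(f(H(2), 0) - 110)*S(7, -1) = ((6 + 2 + 0 + 12*√2) - 110)*0 = ((8 + 12*√2) - 110)*0 = (-102 + 12*√2)*0 = 0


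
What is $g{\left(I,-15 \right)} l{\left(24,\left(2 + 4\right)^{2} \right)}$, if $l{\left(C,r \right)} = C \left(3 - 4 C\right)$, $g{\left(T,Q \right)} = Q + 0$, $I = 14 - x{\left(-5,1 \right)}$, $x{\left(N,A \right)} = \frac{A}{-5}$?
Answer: $33480$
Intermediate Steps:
$x{\left(N,A \right)} = - \frac{A}{5}$ ($x{\left(N,A \right)} = A \left(- \frac{1}{5}\right) = - \frac{A}{5}$)
$I = \frac{71}{5}$ ($I = 14 - \left(- \frac{1}{5}\right) 1 = 14 - - \frac{1}{5} = 14 + \frac{1}{5} = \frac{71}{5} \approx 14.2$)
$g{\left(T,Q \right)} = Q$
$g{\left(I,-15 \right)} l{\left(24,\left(2 + 4\right)^{2} \right)} = - 15 \cdot 24 \left(3 - 96\right) = - 15 \cdot 24 \left(-93\right) = \left(-15\right) \left(-2232\right) = 33480$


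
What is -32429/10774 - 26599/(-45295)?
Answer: -1182293929/488008330 ≈ -2.4227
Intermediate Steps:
-32429/10774 - 26599/(-45295) = -32429*1/10774 - 26599*(-1/45295) = -32429/10774 + 26599/45295 = -1182293929/488008330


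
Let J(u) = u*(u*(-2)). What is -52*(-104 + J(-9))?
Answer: 13832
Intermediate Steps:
J(u) = -2*u**2 (J(u) = u*(-2*u) = -2*u**2)
-52*(-104 + J(-9)) = -52*(-104 - 2*(-9)**2) = -52*(-104 - 2*81) = -52*(-104 - 162) = -52*(-266) = 13832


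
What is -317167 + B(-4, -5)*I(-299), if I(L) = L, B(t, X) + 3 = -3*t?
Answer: -319858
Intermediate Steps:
B(t, X) = -3 - 3*t
-317167 + B(-4, -5)*I(-299) = -317167 + (-3 - 3*(-4))*(-299) = -317167 + (-3 + 12)*(-299) = -317167 + 9*(-299) = -317167 - 2691 = -319858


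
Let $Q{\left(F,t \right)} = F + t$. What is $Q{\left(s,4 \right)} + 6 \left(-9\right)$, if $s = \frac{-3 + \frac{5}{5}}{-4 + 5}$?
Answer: $-52$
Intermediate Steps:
$s = -2$ ($s = \frac{-3 + 5 \cdot \frac{1}{5}}{1} = \left(-3 + 1\right) 1 = \left(-2\right) 1 = -2$)
$Q{\left(s,4 \right)} + 6 \left(-9\right) = \left(-2 + 4\right) + 6 \left(-9\right) = 2 - 54 = -52$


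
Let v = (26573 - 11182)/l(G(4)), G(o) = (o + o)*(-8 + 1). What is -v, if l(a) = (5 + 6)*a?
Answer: 15391/616 ≈ 24.985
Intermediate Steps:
G(o) = -14*o (G(o) = (2*o)*(-7) = -14*o)
l(a) = 11*a
v = -15391/616 (v = (26573 - 11182)/((11*(-14*4))) = 15391/((11*(-56))) = 15391/(-616) = 15391*(-1/616) = -15391/616 ≈ -24.985)
-v = -1*(-15391/616) = 15391/616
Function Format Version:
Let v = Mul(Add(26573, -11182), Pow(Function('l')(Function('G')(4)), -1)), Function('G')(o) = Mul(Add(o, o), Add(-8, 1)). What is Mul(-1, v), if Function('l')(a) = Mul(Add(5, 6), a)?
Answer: Rational(15391, 616) ≈ 24.985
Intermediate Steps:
Function('G')(o) = Mul(-14, o) (Function('G')(o) = Mul(Mul(2, o), -7) = Mul(-14, o))
Function('l')(a) = Mul(11, a)
v = Rational(-15391, 616) (v = Mul(Add(26573, -11182), Pow(Mul(11, Mul(-14, 4)), -1)) = Mul(15391, Pow(Mul(11, -56), -1)) = Mul(15391, Pow(-616, -1)) = Mul(15391, Rational(-1, 616)) = Rational(-15391, 616) ≈ -24.985)
Mul(-1, v) = Mul(-1, Rational(-15391, 616)) = Rational(15391, 616)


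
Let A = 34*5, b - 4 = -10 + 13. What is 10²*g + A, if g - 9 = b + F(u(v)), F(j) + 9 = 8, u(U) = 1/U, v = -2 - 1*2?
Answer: 1670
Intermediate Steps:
v = -4 (v = -2 - 2 = -4)
b = 7 (b = 4 + (-10 + 13) = 4 + 3 = 7)
F(j) = -1 (F(j) = -9 + 8 = -1)
A = 170
g = 15 (g = 9 + (7 - 1) = 9 + 6 = 15)
10²*g + A = 10²*15 + 170 = 100*15 + 170 = 1500 + 170 = 1670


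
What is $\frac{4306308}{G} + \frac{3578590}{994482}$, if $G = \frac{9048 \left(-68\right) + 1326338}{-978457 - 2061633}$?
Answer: $- \frac{3254830523386313845}{176787573417} \approx -1.8411 \cdot 10^{7}$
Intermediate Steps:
$G = - \frac{355537}{1520045}$ ($G = \frac{-615264 + 1326338}{-3040090} = 711074 \left(- \frac{1}{3040090}\right) = - \frac{355537}{1520045} \approx -0.2339$)
$\frac{4306308}{G} + \frac{3578590}{994482} = \frac{4306308}{- \frac{355537}{1520045}} + \frac{3578590}{994482} = 4306308 \left(- \frac{1520045}{355537}\right) + 3578590 \cdot \frac{1}{994482} = - \frac{6545781943860}{355537} + \frac{1789295}{497241} = - \frac{3254830523386313845}{176787573417}$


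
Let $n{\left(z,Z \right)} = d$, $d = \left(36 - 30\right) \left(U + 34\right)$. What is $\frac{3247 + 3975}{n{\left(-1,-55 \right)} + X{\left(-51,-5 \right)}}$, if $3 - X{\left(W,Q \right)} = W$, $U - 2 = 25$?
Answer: $\frac{3611}{210} \approx 17.195$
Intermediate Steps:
$U = 27$ ($U = 2 + 25 = 27$)
$X{\left(W,Q \right)} = 3 - W$
$d = 366$ ($d = \left(36 - 30\right) \left(27 + 34\right) = 6 \cdot 61 = 366$)
$n{\left(z,Z \right)} = 366$
$\frac{3247 + 3975}{n{\left(-1,-55 \right)} + X{\left(-51,-5 \right)}} = \frac{3247 + 3975}{366 + \left(3 - -51\right)} = \frac{7222}{366 + \left(3 + 51\right)} = \frac{7222}{366 + 54} = \frac{7222}{420} = 7222 \cdot \frac{1}{420} = \frac{3611}{210}$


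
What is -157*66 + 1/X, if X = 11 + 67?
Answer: -808235/78 ≈ -10362.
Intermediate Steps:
X = 78
-157*66 + 1/X = -157*66 + 1/78 = -10362 + 1/78 = -808235/78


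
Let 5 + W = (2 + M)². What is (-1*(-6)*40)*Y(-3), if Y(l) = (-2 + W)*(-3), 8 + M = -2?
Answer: -41040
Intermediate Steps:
M = -10 (M = -8 - 2 = -10)
W = 59 (W = -5 + (2 - 10)² = -5 + (-8)² = -5 + 64 = 59)
Y(l) = -171 (Y(l) = (-2 + 59)*(-3) = 57*(-3) = -171)
(-1*(-6)*40)*Y(-3) = (-1*(-6)*40)*(-171) = (6*40)*(-171) = 240*(-171) = -41040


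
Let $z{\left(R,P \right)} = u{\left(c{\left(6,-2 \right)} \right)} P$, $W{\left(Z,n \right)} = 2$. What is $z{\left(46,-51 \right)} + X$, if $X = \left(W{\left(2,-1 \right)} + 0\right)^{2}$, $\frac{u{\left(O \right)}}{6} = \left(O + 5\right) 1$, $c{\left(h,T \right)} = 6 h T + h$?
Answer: $18670$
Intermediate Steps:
$c{\left(h,T \right)} = h + 6 T h$ ($c{\left(h,T \right)} = 6 T h + h = h + 6 T h$)
$u{\left(O \right)} = 30 + 6 O$ ($u{\left(O \right)} = 6 \left(O + 5\right) 1 = 6 \left(5 + O\right) 1 = 6 \left(5 + O\right) = 30 + 6 O$)
$z{\left(R,P \right)} = - 366 P$ ($z{\left(R,P \right)} = \left(30 + 6 \cdot 6 \left(1 + 6 \left(-2\right)\right)\right) P = \left(30 + 6 \cdot 6 \left(1 - 12\right)\right) P = \left(30 + 6 \cdot 6 \left(-11\right)\right) P = \left(30 + 6 \left(-66\right)\right) P = \left(30 - 396\right) P = - 366 P$)
$X = 4$ ($X = \left(2 + 0\right)^{2} = 2^{2} = 4$)
$z{\left(46,-51 \right)} + X = \left(-366\right) \left(-51\right) + 4 = 18666 + 4 = 18670$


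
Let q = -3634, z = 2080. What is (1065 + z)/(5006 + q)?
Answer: 3145/1372 ≈ 2.2923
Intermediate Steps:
(1065 + z)/(5006 + q) = (1065 + 2080)/(5006 - 3634) = 3145/1372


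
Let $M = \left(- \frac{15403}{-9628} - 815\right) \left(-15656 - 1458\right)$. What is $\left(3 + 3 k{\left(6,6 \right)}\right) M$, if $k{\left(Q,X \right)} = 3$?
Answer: $\frac{402080611614}{2407} \approx 1.6705 \cdot 10^{8}$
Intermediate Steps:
$M = \frac{67013435269}{4814}$ ($M = \left(\left(-15403\right) \left(- \frac{1}{9628}\right) - 815\right) \left(-17114\right) = \left(\frac{15403}{9628} - 815\right) \left(-17114\right) = \left(- \frac{7831417}{9628}\right) \left(-17114\right) = \frac{67013435269}{4814} \approx 1.3921 \cdot 10^{7}$)
$\left(3 + 3 k{\left(6,6 \right)}\right) M = \left(3 + 3 \cdot 3\right) \frac{67013435269}{4814} = \left(3 + 9\right) \frac{67013435269}{4814} = 12 \cdot \frac{67013435269}{4814} = \frac{402080611614}{2407}$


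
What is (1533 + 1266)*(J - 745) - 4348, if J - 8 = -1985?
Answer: -7623226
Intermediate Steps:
J = -1977 (J = 8 - 1985 = -1977)
(1533 + 1266)*(J - 745) - 4348 = (1533 + 1266)*(-1977 - 745) - 4348 = 2799*(-2722) - 4348 = -7618878 - 4348 = -7623226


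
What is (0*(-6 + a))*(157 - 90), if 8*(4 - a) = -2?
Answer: 0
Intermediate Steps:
a = 17/4 (a = 4 - ⅛*(-2) = 4 + ¼ = 17/4 ≈ 4.2500)
(0*(-6 + a))*(157 - 90) = (0*(-6 + 17/4))*(157 - 90) = (0*(-7/4))*67 = 0*67 = 0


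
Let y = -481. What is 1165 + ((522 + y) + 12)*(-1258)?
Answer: -65509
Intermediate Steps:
1165 + ((522 + y) + 12)*(-1258) = 1165 + ((522 - 481) + 12)*(-1258) = 1165 + (41 + 12)*(-1258) = 1165 + 53*(-1258) = 1165 - 66674 = -65509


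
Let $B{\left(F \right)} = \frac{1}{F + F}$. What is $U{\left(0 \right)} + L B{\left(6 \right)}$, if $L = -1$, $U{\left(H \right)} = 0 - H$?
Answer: $- \frac{1}{12} \approx -0.083333$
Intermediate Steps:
$U{\left(H \right)} = - H$
$B{\left(F \right)} = \frac{1}{2 F}$
$U{\left(0 \right)} + L B{\left(6 \right)} = \left(-1\right) 0 - \frac{1}{2 \cdot 6} = 0 - \frac{1}{2} \cdot \frac{1}{6} = 0 - \frac{1}{12} = - \frac{1}{12}$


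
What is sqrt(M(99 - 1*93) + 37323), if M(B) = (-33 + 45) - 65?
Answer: sqrt(37270) ≈ 193.05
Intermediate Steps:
M(B) = -53 (M(B) = 12 - 65 = -53)
sqrt(M(99 - 1*93) + 37323) = sqrt(-53 + 37323) = sqrt(37270)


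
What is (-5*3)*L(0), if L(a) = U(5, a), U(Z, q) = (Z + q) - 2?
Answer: -45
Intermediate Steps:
U(Z, q) = -2 + Z + q
L(a) = 3 + a (L(a) = -2 + 5 + a = 3 + a)
(-5*3)*L(0) = (-5*3)*(3 + 0) = -15*3 = -45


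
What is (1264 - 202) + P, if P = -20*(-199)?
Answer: 5042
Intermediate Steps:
P = 3980
(1264 - 202) + P = (1264 - 202) + 3980 = 1062 + 3980 = 5042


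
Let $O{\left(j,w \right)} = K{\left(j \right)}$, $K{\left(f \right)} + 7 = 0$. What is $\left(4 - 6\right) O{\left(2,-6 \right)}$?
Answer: $14$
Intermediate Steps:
$K{\left(f \right)} = -7$ ($K{\left(f \right)} = -7 + 0 = -7$)
$O{\left(j,w \right)} = -7$
$\left(4 - 6\right) O{\left(2,-6 \right)} = \left(4 - 6\right) \left(-7\right) = \left(-2\right) \left(-7\right) = 14$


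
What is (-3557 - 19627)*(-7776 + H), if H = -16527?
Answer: 563440752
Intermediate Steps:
(-3557 - 19627)*(-7776 + H) = (-3557 - 19627)*(-7776 - 16527) = -23184*(-24303) = 563440752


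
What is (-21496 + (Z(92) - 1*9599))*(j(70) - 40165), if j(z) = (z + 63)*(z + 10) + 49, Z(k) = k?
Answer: 913844428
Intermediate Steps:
j(z) = 49 + (10 + z)*(63 + z) (j(z) = (63 + z)*(10 + z) + 49 = (10 + z)*(63 + z) + 49 = 49 + (10 + z)*(63 + z))
(-21496 + (Z(92) - 1*9599))*(j(70) - 40165) = (-21496 + (92 - 1*9599))*((679 + 70² + 73*70) - 40165) = (-21496 + (92 - 9599))*((679 + 4900 + 5110) - 40165) = (-21496 - 9507)*(10689 - 40165) = -31003*(-29476) = 913844428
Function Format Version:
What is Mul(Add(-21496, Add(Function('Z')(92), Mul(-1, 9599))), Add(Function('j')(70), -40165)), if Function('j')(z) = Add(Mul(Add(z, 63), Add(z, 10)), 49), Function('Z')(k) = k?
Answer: 913844428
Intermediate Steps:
Function('j')(z) = Add(49, Mul(Add(10, z), Add(63, z))) (Function('j')(z) = Add(Mul(Add(63, z), Add(10, z)), 49) = Add(Mul(Add(10, z), Add(63, z)), 49) = Add(49, Mul(Add(10, z), Add(63, z))))
Mul(Add(-21496, Add(Function('Z')(92), Mul(-1, 9599))), Add(Function('j')(70), -40165)) = Mul(Add(-21496, Add(92, Mul(-1, 9599))), Add(Add(679, Pow(70, 2), Mul(73, 70)), -40165)) = Mul(Add(-21496, Add(92, -9599)), Add(Add(679, 4900, 5110), -40165)) = Mul(Add(-21496, -9507), Add(10689, -40165)) = Mul(-31003, -29476) = 913844428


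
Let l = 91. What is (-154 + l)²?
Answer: 3969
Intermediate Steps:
(-154 + l)² = (-154 + 91)² = (-63)² = 3969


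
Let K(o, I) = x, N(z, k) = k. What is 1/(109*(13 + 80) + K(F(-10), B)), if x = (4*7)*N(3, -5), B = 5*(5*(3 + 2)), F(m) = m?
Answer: 1/9997 ≈ 0.00010003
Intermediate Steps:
B = 125 (B = 5*(5*5) = 5*25 = 125)
x = -140 (x = (4*7)*(-5) = 28*(-5) = -140)
K(o, I) = -140
1/(109*(13 + 80) + K(F(-10), B)) = 1/(109*(13 + 80) - 140) = 1/(109*93 - 140) = 1/(10137 - 140) = 1/9997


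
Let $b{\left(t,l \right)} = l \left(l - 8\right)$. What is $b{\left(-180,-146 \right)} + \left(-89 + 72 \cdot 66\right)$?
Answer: $27147$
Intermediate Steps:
$b{\left(t,l \right)} = l \left(-8 + l\right)$
$b{\left(-180,-146 \right)} + \left(-89 + 72 \cdot 66\right) = - 146 \left(-8 - 146\right) + \left(-89 + 72 \cdot 66\right) = \left(-146\right) \left(-154\right) + \left(-89 + 4752\right) = 22484 + 4663 = 27147$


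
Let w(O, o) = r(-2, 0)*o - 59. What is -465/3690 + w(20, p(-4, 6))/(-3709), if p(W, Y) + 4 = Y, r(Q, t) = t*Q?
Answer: -100465/912414 ≈ -0.11011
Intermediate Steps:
r(Q, t) = Q*t
p(W, Y) = -4 + Y
w(O, o) = -59 (w(O, o) = (-2*0)*o - 59 = 0*o - 59 = 0 - 59 = -59)
-465/3690 + w(20, p(-4, 6))/(-3709) = -465/3690 - 59/(-3709) = -465*1/3690 - 59*(-1/3709) = -31/246 + 59/3709 = -100465/912414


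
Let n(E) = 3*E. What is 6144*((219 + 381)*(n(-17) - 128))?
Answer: -659865600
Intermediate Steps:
6144*((219 + 381)*(n(-17) - 128)) = 6144*((219 + 381)*(3*(-17) - 128)) = 6144*(600*(-51 - 128)) = 6144*(600*(-179)) = 6144*(-107400) = -659865600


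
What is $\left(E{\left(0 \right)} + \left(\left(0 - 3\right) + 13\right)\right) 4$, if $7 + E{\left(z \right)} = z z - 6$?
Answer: $-12$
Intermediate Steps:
$E{\left(z \right)} = -13 + z^{2}$ ($E{\left(z \right)} = -7 + \left(z z - 6\right) = -7 + \left(z^{2} - 6\right) = -7 + \left(-6 + z^{2}\right) = -13 + z^{2}$)
$\left(E{\left(0 \right)} + \left(\left(0 - 3\right) + 13\right)\right) 4 = \left(\left(-13 + 0^{2}\right) + \left(\left(0 - 3\right) + 13\right)\right) 4 = \left(\left(-13 + 0\right) + \left(-3 + 13\right)\right) 4 = \left(-13 + 10\right) 4 = \left(-3\right) 4 = -12$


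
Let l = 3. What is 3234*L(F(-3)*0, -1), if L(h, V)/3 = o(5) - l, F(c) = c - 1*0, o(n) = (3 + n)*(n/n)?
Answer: 48510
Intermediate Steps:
o(n) = 3 + n (o(n) = (3 + n)*1 = 3 + n)
F(c) = c (F(c) = c + 0 = c)
L(h, V) = 15 (L(h, V) = 3*((3 + 5) - 1*3) = 3*(8 - 3) = 3*5 = 15)
3234*L(F(-3)*0, -1) = 3234*15 = 48510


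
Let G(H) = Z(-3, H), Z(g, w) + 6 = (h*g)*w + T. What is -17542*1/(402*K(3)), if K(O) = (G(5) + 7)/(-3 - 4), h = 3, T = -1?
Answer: -61397/9045 ≈ -6.7879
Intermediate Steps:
Z(g, w) = -7 + 3*g*w (Z(g, w) = -6 + ((3*g)*w - 1) = -6 + (3*g*w - 1) = -6 + (-1 + 3*g*w) = -7 + 3*g*w)
G(H) = -7 - 9*H (G(H) = -7 + 3*(-3)*H = -7 - 9*H)
K(O) = 45/7 (K(O) = ((-7 - 9*5) + 7)/(-3 - 4) = ((-7 - 45) + 7)/(-7) = (-52 + 7)*(-⅐) = -45*(-⅐) = 45/7)
-17542*1/(402*K(3)) = -17542/((45/7)*402) = -17542/18090/7 = -17542*7/18090 = -61397/9045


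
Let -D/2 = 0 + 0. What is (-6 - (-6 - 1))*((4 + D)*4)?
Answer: 16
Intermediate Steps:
D = 0 (D = -2*(0 + 0) = -2*0 = 0)
(-6 - (-6 - 1))*((4 + D)*4) = (-6 - (-6 - 1))*((4 + 0)*4) = (-6 - 1*(-7))*(4*4) = (-6 + 7)*16 = 1*16 = 16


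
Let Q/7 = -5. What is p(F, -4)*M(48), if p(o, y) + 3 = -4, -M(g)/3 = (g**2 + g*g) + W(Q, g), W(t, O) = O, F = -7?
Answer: 97776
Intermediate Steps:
Q = -35 (Q = 7*(-5) = -35)
M(g) = -6*g**2 - 3*g (M(g) = -3*((g**2 + g*g) + g) = -3*((g**2 + g**2) + g) = -3*(2*g**2 + g) = -3*(g + 2*g**2) = -6*g**2 - 3*g)
p(o, y) = -7 (p(o, y) = -3 - 4 = -7)
p(F, -4)*M(48) = -21*48*(-1 - 2*48) = -21*48*(-1 - 96) = -21*48*(-97) = -7*(-13968) = 97776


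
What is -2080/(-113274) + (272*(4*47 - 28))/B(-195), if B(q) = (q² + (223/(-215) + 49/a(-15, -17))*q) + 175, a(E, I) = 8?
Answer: 861217222000/724925904507 ≈ 1.1880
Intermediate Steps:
B(q) = 175 + q² + 8751*q/1720 (B(q) = (q² + (223/(-215) + 49/8)*q) + 175 = (q² + (223*(-1/215) + 49*(⅛))*q) + 175 = (q² + (-223/215 + 49/8)*q) + 175 = (q² + 8751*q/1720) + 175 = 175 + q² + 8751*q/1720)
-2080/(-113274) + (272*(4*47 - 28))/B(-195) = -2080/(-113274) + (272*(4*47 - 28))/(175 + (-195)² + (8751/1720)*(-195)) = -2080*(-1/113274) + (272*(188 - 28))/(175 + 38025 - 341289/344) = 1040/56637 + (272*160)/(12799511/344) = 1040/56637 + 43520*(344/12799511) = 1040/56637 + 14970880/12799511 = 861217222000/724925904507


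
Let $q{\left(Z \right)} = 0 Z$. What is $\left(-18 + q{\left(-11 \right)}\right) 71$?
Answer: $-1278$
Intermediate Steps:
$q{\left(Z \right)} = 0$
$\left(-18 + q{\left(-11 \right)}\right) 71 = \left(-18 + 0\right) 71 = \left(-18\right) 71 = -1278$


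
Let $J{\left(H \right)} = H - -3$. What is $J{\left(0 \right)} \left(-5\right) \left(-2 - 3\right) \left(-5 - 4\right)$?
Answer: $-675$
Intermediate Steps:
$J{\left(H \right)} = 3 + H$ ($J{\left(H \right)} = H + 3 = 3 + H$)
$J{\left(0 \right)} \left(-5\right) \left(-2 - 3\right) \left(-5 - 4\right) = \left(3 + 0\right) \left(-5\right) \left(-2 - 3\right) \left(-5 - 4\right) = 3 \left(-5\right) \left(\left(-5\right) \left(-9\right)\right) = \left(-15\right) 45 = -675$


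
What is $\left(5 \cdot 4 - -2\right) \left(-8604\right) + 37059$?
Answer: $-152229$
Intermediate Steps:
$\left(5 \cdot 4 - -2\right) \left(-8604\right) + 37059 = \left(20 + 2\right) \left(-8604\right) + 37059 = 22 \left(-8604\right) + 37059 = -189288 + 37059 = -152229$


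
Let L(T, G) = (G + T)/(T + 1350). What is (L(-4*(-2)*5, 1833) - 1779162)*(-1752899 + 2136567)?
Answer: -474411871415038/695 ≈ -6.8261e+11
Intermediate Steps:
L(T, G) = (G + T)/(1350 + T)
(L(-4*(-2)*5, 1833) - 1779162)*(-1752899 + 2136567) = ((1833 - 4*(-2)*5)/(1350 - 4*(-2)*5) - 1779162)*(-1752899 + 2136567) = ((1833 + 8*5)/(1350 + 8*5) - 1779162)*383668 = ((1833 + 40)/(1350 + 40) - 1779162)*383668 = (1873/1390 - 1779162)*383668 = -2473033307/1390*383668 = -474411871415038/695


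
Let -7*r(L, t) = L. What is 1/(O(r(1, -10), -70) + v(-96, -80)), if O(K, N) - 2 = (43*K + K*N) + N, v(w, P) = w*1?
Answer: -7/1121 ≈ -0.0062444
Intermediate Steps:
r(L, t) = -L/7
v(w, P) = w
O(K, N) = 2 + N + 43*K + K*N (O(K, N) = 2 + ((43*K + K*N) + N) = 2 + (N + 43*K + K*N) = 2 + N + 43*K + K*N)
1/(O(r(1, -10), -70) + v(-96, -80)) = 1/((2 - 70 + 43*(-1/7*1) - 1/7*1*(-70)) - 96) = 1/((2 - 70 + 43*(-1/7) - 1/7*(-70)) - 96) = 1/((2 - 70 - 43/7 + 10) - 96) = 1/(-449/7 - 96) = 1/(-1121/7) = -7/1121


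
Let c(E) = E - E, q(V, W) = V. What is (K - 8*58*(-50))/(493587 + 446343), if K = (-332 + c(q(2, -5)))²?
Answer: 66712/469965 ≈ 0.14195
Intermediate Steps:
c(E) = 0
K = 110224 (K = (-332 + 0)² = (-332)² = 110224)
(K - 8*58*(-50))/(493587 + 446343) = (110224 - 8*58*(-50))/(493587 + 446343) = (110224 - 464*(-50))/939930 = (110224 + 23200)*(1/939930) = 133424*(1/939930) = 66712/469965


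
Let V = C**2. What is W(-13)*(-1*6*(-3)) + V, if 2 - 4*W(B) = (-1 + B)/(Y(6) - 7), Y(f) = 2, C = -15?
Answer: 1107/5 ≈ 221.40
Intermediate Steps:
W(B) = 9/20 + B/20 (W(B) = 1/2 - (-1 + B)/(4*(2 - 7)) = 1/2 - (-1 + B)/(4*(-5)) = 1/2 - (-1 + B)*(-1)/(4*5) = 1/2 - (1/5 - B/5)/4 = 1/2 + (-1/20 + B/20) = 9/20 + B/20)
V = 225 (V = (-15)**2 = 225)
W(-13)*(-1*6*(-3)) + V = (9/20 + (1/20)*(-13))*(-1*6*(-3)) + 225 = (9/20 - 13/20)*(-6*(-3)) + 225 = -1/5*18 + 225 = -18/5 + 225 = 1107/5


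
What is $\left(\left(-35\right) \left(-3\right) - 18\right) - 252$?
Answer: $-165$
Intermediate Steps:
$\left(\left(-35\right) \left(-3\right) - 18\right) - 252 = \left(105 - 18\right) - 252 = 87 - 252 = -165$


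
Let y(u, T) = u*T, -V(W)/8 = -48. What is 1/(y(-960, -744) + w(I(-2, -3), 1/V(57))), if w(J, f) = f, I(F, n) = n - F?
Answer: 384/274268161 ≈ 1.4001e-6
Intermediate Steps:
V(W) = 384 (V(W) = -8*(-48) = 384)
y(u, T) = T*u
1/(y(-960, -744) + w(I(-2, -3), 1/V(57))) = 1/(-744*(-960) + 1/384) = 1/(714240 + 1/384) = 1/(274268161/384) = 384/274268161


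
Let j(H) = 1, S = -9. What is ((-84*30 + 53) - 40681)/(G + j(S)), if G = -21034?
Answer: 43148/21033 ≈ 2.0514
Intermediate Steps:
((-84*30 + 53) - 40681)/(G + j(S)) = ((-84*30 + 53) - 40681)/(-21034 + 1) = ((-2520 + 53) - 40681)/(-21033) = (-2467 - 40681)*(-1/21033) = -43148*(-1/21033) = 43148/21033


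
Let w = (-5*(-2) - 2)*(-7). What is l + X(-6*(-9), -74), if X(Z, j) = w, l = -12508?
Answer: -12564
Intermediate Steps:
w = -56 (w = (10 - 2)*(-7) = 8*(-7) = -56)
X(Z, j) = -56
l + X(-6*(-9), -74) = -12508 - 56 = -12564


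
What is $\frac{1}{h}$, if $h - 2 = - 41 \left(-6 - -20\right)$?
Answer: $- \frac{1}{572} \approx -0.0017483$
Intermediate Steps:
$h = -572$ ($h = 2 - 41 \left(-6 - -20\right) = 2 - 41 \left(-6 + 20\right) = 2 - 574 = -572$)
$\frac{1}{h} = \frac{1}{-572} = - \frac{1}{572}$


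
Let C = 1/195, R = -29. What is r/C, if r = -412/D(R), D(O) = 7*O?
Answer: 80340/203 ≈ 395.76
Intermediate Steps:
r = 412/203 (r = -412/(7*(-29)) = -412/(-203) = -412*(-1/203) = 412/203 ≈ 2.0296)
C = 1/195 ≈ 0.0051282
r/C = 412/(203*(1/195)) = (412/203)*195 = 80340/203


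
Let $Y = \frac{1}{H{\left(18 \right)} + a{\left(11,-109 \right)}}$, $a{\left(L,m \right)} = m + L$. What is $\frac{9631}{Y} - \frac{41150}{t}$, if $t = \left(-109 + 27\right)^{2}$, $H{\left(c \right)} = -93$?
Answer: $- \frac{6184490177}{3362} \approx -1.8395 \cdot 10^{6}$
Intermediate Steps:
$a{\left(L,m \right)} = L + m$
$Y = - \frac{1}{191}$ ($Y = \frac{1}{-93 + \left(11 - 109\right)} = \frac{1}{-93 - 98} = \frac{1}{-191} = - \frac{1}{191} \approx -0.0052356$)
$t = 6724$ ($t = \left(-82\right)^{2} = 6724$)
$\frac{9631}{Y} - \frac{41150}{t} = \frac{9631}{- \frac{1}{191}} - \frac{41150}{6724} = 9631 \left(-191\right) - \frac{20575}{3362} = -1839521 - \frac{20575}{3362} = - \frac{6184490177}{3362}$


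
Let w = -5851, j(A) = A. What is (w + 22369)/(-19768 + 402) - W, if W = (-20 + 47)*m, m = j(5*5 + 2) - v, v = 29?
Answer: 514623/9683 ≈ 53.147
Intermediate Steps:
m = -2 (m = (5*5 + 2) - 1*29 = (25 + 2) - 29 = 27 - 29 = -2)
W = -54 (W = (-20 + 47)*(-2) = 27*(-2) = -54)
(w + 22369)/(-19768 + 402) - W = (-5851 + 22369)/(-19768 + 402) - 1*(-54) = 16518/(-19366) + 54 = 16518*(-1/19366) + 54 = -8259/9683 + 54 = 514623/9683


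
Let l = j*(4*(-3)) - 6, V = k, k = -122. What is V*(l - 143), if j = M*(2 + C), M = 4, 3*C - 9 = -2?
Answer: 43554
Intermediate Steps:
C = 7/3 (C = 3 + (1/3)*(-2) = 3 - 2/3 = 7/3 ≈ 2.3333)
V = -122
j = 52/3 (j = 4*(2 + 7/3) = 4*(13/3) = 52/3 ≈ 17.333)
l = -214 (l = 52*(4*(-3))/3 - 6 = (52/3)*(-12) - 6 = -208 - 6 = -214)
V*(l - 143) = -122*(-214 - 143) = -122*(-357) = 43554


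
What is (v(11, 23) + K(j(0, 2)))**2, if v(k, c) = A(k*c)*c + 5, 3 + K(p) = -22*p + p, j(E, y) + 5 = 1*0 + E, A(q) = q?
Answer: 35117476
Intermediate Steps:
j(E, y) = -5 + E (j(E, y) = -5 + (1*0 + E) = -5 + (0 + E) = -5 + E)
K(p) = -3 - 21*p (K(p) = -3 + (-22*p + p) = -3 - 21*p)
v(k, c) = 5 + k*c**2 (v(k, c) = (k*c)*c + 5 = (c*k)*c + 5 = k*c**2 + 5 = 5 + k*c**2)
(v(11, 23) + K(j(0, 2)))**2 = ((5 + 11*23**2) + (-3 - 21*(-5 + 0)))**2 = ((5 + 11*529) + (-3 - 21*(-5)))**2 = ((5 + 5819) + (-3 + 105))**2 = (5824 + 102)**2 = 5926**2 = 35117476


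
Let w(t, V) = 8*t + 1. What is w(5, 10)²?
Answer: 1681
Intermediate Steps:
w(t, V) = 1 + 8*t
w(5, 10)² = (1 + 8*5)² = (1 + 40)² = 41² = 1681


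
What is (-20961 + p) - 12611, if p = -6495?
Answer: -40067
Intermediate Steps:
(-20961 + p) - 12611 = (-20961 - 6495) - 12611 = -27456 - 12611 = -40067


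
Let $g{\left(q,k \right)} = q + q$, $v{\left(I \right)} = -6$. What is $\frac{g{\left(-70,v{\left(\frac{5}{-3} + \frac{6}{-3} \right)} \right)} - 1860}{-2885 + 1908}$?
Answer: $\frac{2000}{977} \approx 2.0471$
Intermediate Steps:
$g{\left(q,k \right)} = 2 q$
$\frac{g{\left(-70,v{\left(\frac{5}{-3} + \frac{6}{-3} \right)} \right)} - 1860}{-2885 + 1908} = \frac{2 \left(-70\right) - 1860}{-2885 + 1908} = \frac{-140 - 1860}{-977} = \left(-2000\right) \left(- \frac{1}{977}\right) = \frac{2000}{977}$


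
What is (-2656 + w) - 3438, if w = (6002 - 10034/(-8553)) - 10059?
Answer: -86811469/8553 ≈ -10150.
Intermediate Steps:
w = -34689487/8553 (w = (6002 - 10034*(-1/8553)) - 10059 = (6002 + 10034/8553) - 10059 = 51345140/8553 - 10059 = -34689487/8553 ≈ -4055.8)
(-2656 + w) - 3438 = (-2656 - 34689487/8553) - 3438 = -57406255/8553 - 3438 = -86811469/8553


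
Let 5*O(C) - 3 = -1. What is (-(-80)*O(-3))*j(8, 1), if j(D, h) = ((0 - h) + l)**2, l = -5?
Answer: 1152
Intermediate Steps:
j(D, h) = (-5 - h)**2 (j(D, h) = ((0 - h) - 5)**2 = (-h - 5)**2 = (-5 - h)**2)
O(C) = 2/5 (O(C) = 3/5 + (1/5)*(-1) = 3/5 - 1/5 = 2/5)
(-(-80)*O(-3))*j(8, 1) = (-(-80)*2/5)*(5 + 1)**2 = -20*(-8/5)*6**2 = 32*36 = 1152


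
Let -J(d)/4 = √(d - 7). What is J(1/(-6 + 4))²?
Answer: -120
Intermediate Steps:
J(d) = -4*√(-7 + d) (J(d) = -4*√(d - 7) = -4*√(-7 + d))
J(1/(-6 + 4))² = (-4*√(-7 + 1/(-6 + 4)))² = (-4*√(-7 + 1/(-2)))² = (-4*√(-7 - ½))² = (-2*I*√30)² = -120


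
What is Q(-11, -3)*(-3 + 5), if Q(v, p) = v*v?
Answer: 242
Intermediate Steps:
Q(v, p) = v²
Q(-11, -3)*(-3 + 5) = (-11)²*(-3 + 5) = 121*2 = 242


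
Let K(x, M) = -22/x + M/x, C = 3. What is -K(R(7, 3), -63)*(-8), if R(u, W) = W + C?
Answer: -340/3 ≈ -113.33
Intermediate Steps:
R(u, W) = 3 + W (R(u, W) = W + 3 = 3 + W)
-K(R(7, 3), -63)*(-8) = -(-22 - 63)/(3 + 3)*(-8) = --85/6*(-8) = -(⅙)*(-85)*(-8) = -(-85)*(-8)/6 = -1*340/3 = -340/3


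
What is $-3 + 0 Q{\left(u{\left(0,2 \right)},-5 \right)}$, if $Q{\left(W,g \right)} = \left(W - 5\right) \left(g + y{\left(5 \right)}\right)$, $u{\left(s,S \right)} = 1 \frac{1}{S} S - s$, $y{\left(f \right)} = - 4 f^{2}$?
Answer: $-3$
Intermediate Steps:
$u{\left(s,S \right)} = 1 - s$ ($u{\left(s,S \right)} = \frac{S}{S} - s = 1 - s$)
$Q{\left(W,g \right)} = \left(-100 + g\right) \left(-5 + W\right)$ ($Q{\left(W,g \right)} = \left(W - 5\right) \left(g - 4 \cdot 5^{2}\right) = \left(-5 + W\right) \left(g - 100\right) = \left(-5 + W\right) \left(-100 + g\right) = \left(-100 + g\right) \left(-5 + W\right)$)
$-3 + 0 Q{\left(u{\left(0,2 \right)},-5 \right)} = -3 + 0 \left(500 - 100 \left(1 - 0\right) - -25 + \left(1 - 0\right) \left(-5\right)\right) = -3 + 0 \left(500 - 100 \left(1 + 0\right) + 25 + \left(1 + 0\right) \left(-5\right)\right) = -3 + 0 \left(500 - 100 + 25 + 1 \left(-5\right)\right) = -3 + 0 \left(500 - 100 + 25 - 5\right) = -3 + 0 \cdot 420 = -3 + 0 = -3$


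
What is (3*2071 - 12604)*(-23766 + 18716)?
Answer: 32274550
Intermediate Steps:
(3*2071 - 12604)*(-23766 + 18716) = (6213 - 12604)*(-5050) = -6391*(-5050) = 32274550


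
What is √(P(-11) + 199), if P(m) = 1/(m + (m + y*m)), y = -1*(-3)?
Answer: 24*√1045/55 ≈ 14.106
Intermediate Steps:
y = 3
P(m) = 1/(5*m) (P(m) = 1/(m + (m + 3*m)) = 1/(m + 4*m) = 1/(5*m))
√(P(-11) + 199) = √((⅕)/(-11) + 199) = √((⅕)*(-1/11) + 199) = √(-1/55 + 199) = √(10944/55) = 24*√1045/55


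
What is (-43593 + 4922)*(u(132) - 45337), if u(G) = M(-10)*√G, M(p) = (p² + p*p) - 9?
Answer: 1753227127 - 14772322*√33 ≈ 1.6684e+9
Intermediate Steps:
M(p) = -9 + 2*p² (M(p) = (p² + p²) - 9 = 2*p² - 9 = -9 + 2*p²)
u(G) = 191*√G (u(G) = (-9 + 2*(-10)²)*√G = (-9 + 2*100)*√G = (-9 + 200)*√G = 191*√G)
(-43593 + 4922)*(u(132) - 45337) = (-43593 + 4922)*(191*√132 - 45337) = -38671*(191*(2*√33) - 45337) = -38671*(382*√33 - 45337) = -38671*(-45337 + 382*√33) = 1753227127 - 14772322*√33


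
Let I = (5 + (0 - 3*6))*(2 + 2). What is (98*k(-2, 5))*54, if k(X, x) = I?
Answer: -275184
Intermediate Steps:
I = -52 (I = (5 + (0 - 18))*4 = (5 - 18)*4 = -13*4 = -52)
k(X, x) = -52
(98*k(-2, 5))*54 = (98*(-52))*54 = -5096*54 = -275184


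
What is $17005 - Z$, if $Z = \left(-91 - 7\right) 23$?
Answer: $19259$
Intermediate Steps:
$Z = -2254$ ($Z = \left(-98\right) 23 = -2254$)
$17005 - Z = 17005 - -2254 = 17005 + 2254 = 19259$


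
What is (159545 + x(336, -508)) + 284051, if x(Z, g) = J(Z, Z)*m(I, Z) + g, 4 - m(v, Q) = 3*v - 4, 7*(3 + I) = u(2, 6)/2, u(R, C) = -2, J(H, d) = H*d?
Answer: 2410704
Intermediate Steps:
I = -22/7 (I = -3 + (-2/2)/7 = -3 + (-2*½)/7 = -3 + (⅐)*(-1) = -3 - ⅐ = -22/7 ≈ -3.1429)
m(v, Q) = 8 - 3*v (m(v, Q) = 4 - (3*v - 4) = 4 - (-4 + 3*v) = 4 + (4 - 3*v) = 8 - 3*v)
x(Z, g) = g + 122*Z²/7 (x(Z, g) = (Z*Z)*(8 - 3*(-22/7)) + g = Z²*(8 + 66/7) + g = Z²*(122/7) + g = 122*Z²/7 + g = g + 122*Z²/7)
(159545 + x(336, -508)) + 284051 = (159545 + (-508 + (122/7)*336²)) + 284051 = (159545 + (-508 + (122/7)*112896)) + 284051 = (159545 + (-508 + 1967616)) + 284051 = (159545 + 1967108) + 284051 = 2126653 + 284051 = 2410704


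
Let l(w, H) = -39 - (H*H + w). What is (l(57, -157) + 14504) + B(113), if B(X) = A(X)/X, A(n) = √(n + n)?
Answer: -10241 + √226/113 ≈ -10241.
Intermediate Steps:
A(n) = √2*√n (A(n) = √(2*n) = √2*√n)
l(w, H) = -39 - w - H² (l(w, H) = -39 - (H² + w) = -39 - (w + H²) = -39 + (-w - H²) = -39 - w - H²)
B(X) = √2/√X (B(X) = (√2*√X)/X = √2/√X)
(l(57, -157) + 14504) + B(113) = ((-39 - 1*57 - 1*(-157)²) + 14504) + √2/√113 = ((-39 - 57 - 1*24649) + 14504) + √2*(√113/113) = ((-39 - 57 - 24649) + 14504) + √226/113 = (-24745 + 14504) + √226/113 = -10241 + √226/113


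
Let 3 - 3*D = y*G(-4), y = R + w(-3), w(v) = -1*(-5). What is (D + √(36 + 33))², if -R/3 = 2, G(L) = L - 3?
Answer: 637/9 - 8*√69/3 ≈ 48.627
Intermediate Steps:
w(v) = 5
G(L) = -3 + L
R = -6 (R = -3*2 = -6)
y = -1 (y = -6 + 5 = -1)
D = -4/3 (D = 1 - (-1)*(-3 - 4)/3 = 1 - (-1)*(-7)/3 = 1 - ⅓*7 = 1 - 7/3 = -4/3 ≈ -1.3333)
(D + √(36 + 33))² = (-4/3 + √(36 + 33))² = (-4/3 + √69)²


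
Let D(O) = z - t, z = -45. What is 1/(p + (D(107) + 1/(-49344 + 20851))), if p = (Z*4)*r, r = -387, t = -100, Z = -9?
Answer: 28493/398531590 ≈ 7.1495e-5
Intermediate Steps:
D(O) = 55 (D(O) = -45 - 1*(-100) = -45 + 100 = 55)
p = 13932 (p = -9*4*(-387) = -36*(-387) = 13932)
1/(p + (D(107) + 1/(-49344 + 20851))) = 1/(13932 + (55 + 1/(-49344 + 20851))) = 1/(13932 + (55 + 1/(-28493))) = 1/(13932 + (55 - 1/28493)) = 1/(13932 + 1567114/28493) = 1/(398531590/28493) = 28493/398531590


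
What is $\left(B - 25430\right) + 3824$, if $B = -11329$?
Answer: $-32935$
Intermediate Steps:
$\left(B - 25430\right) + 3824 = \left(-11329 - 25430\right) + 3824 = -36759 + 3824 = -32935$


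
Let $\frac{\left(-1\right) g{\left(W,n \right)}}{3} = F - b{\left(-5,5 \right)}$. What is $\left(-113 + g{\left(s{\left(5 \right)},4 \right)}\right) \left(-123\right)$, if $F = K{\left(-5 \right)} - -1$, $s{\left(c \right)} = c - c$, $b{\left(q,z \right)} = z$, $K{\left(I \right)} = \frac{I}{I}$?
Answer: $12792$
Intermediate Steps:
$K{\left(I \right)} = 1$
$s{\left(c \right)} = 0$
$F = 2$ ($F = 1 - -1 = 1 + 1 = 2$)
$g{\left(W,n \right)} = 9$ ($g{\left(W,n \right)} = - 3 \left(2 - 5\right) = \left(-3\right) \left(-3\right) = 9$)
$\left(-113 + g{\left(s{\left(5 \right)},4 \right)}\right) \left(-123\right) = \left(-113 + 9\right) \left(-123\right) = \left(-104\right) \left(-123\right) = 12792$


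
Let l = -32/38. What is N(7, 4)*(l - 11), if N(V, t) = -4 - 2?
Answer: 1350/19 ≈ 71.053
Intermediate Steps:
N(V, t) = -6
l = -16/19 (l = -32*1/38 = -16/19 ≈ -0.84210)
N(7, 4)*(l - 11) = -6*(-16/19 - 11) = -6*(-225/19) = 1350/19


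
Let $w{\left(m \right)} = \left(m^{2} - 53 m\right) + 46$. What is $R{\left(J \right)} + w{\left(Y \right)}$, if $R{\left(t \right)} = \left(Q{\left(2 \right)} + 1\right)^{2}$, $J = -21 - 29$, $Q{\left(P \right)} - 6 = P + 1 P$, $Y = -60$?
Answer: $6947$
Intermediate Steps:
$Q{\left(P \right)} = 6 + 2 P$ ($Q{\left(P \right)} = 6 + \left(P + 1 P\right) = 6 + \left(P + P\right) = 6 + 2 P$)
$w{\left(m \right)} = 46 + m^{2} - 53 m$
$J = -50$ ($J = -21 - 29 = -50$)
$R{\left(t \right)} = 121$ ($R{\left(t \right)} = \left(\left(6 + 2 \cdot 2\right) + 1\right)^{2} = \left(\left(6 + 4\right) + 1\right)^{2} = \left(10 + 1\right)^{2} = 11^{2} = 121$)
$R{\left(J \right)} + w{\left(Y \right)} = 121 + \left(46 + \left(-60\right)^{2} - -3180\right) = 121 + \left(46 + 3600 + 3180\right) = 121 + 6826 = 6947$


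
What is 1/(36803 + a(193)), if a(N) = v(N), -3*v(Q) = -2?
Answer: 3/110411 ≈ 2.7171e-5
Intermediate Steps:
v(Q) = ⅔ (v(Q) = -⅓*(-2) = ⅔)
a(N) = ⅔
1/(36803 + a(193)) = 1/(36803 + ⅔) = 1/(110411/3) = 3/110411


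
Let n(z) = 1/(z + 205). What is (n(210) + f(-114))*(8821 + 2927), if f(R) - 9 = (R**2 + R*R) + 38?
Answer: 126951073128/415 ≈ 3.0591e+8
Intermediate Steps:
n(z) = 1/(205 + z)
f(R) = 47 + 2*R**2 (f(R) = 9 + ((R**2 + R*R) + 38) = 9 + ((R**2 + R**2) + 38) = 9 + (2*R**2 + 38) = 9 + (38 + 2*R**2) = 47 + 2*R**2)
(n(210) + f(-114))*(8821 + 2927) = (1/(205 + 210) + (47 + 2*(-114)**2))*(8821 + 2927) = (1/415 + (47 + 2*12996))*11748 = (1/415 + (47 + 25992))*11748 = (1/415 + 26039)*11748 = (10806186/415)*11748 = 126951073128/415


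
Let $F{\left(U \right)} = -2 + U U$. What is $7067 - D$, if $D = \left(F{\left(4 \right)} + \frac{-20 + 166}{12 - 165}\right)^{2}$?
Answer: $\frac{161447387}{23409} \approx 6896.8$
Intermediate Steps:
$F{\left(U \right)} = -2 + U^{2}$
$D = \frac{3984016}{23409}$ ($D = \left(\left(-2 + 4^{2}\right) + \frac{-20 + 166}{12 - 165}\right)^{2} = \left(\left(-2 + 16\right) + \frac{146}{-153}\right)^{2} = \left(14 + 146 \left(- \frac{1}{153}\right)\right)^{2} = \left(14 - \frac{146}{153}\right)^{2} = \left(\frac{1996}{153}\right)^{2} = \frac{3984016}{23409} \approx 170.19$)
$7067 - D = 7067 - \frac{3984016}{23409} = \frac{161447387}{23409}$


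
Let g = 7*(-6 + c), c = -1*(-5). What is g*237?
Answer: -1659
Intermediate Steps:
c = 5
g = -7 (g = 7*(-6 + 5) = 7*(-1) = -7)
g*237 = -7*237 = -1659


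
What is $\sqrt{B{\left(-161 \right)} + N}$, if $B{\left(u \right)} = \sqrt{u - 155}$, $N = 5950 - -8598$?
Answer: $\sqrt{14548 + 2 i \sqrt{79}} \approx 120.62 + 0.0737 i$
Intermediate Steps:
$N = 14548$ ($N = 5950 + 8598 = 14548$)
$B{\left(u \right)} = \sqrt{-155 + u}$
$\sqrt{B{\left(-161 \right)} + N} = \sqrt{\sqrt{-155 - 161} + 14548} = \sqrt{\sqrt{-316} + 14548} = \sqrt{2 i \sqrt{79} + 14548} = \sqrt{14548 + 2 i \sqrt{79}}$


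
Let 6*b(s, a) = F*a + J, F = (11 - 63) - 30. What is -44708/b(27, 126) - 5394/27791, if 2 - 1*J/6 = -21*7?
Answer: 1233995266/43715243 ≈ 28.228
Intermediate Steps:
J = 894 (J = 12 - (-126)*7 = 12 - 6*(-147) = 12 + 882 = 894)
F = -82 (F = -52 - 30 = -82)
b(s, a) = 149 - 41*a/3 (b(s, a) = (-82*a + 894)/6 = (894 - 82*a)/6 = 149 - 41*a/3)
-44708/b(27, 126) - 5394/27791 = -44708/(149 - 41/3*126) - 5394/27791 = -44708/(149 - 1722) - 5394*1/27791 = -44708/(-1573) - 5394/27791 = -44708*(-1/1573) - 5394/27791 = 44708/1573 - 5394/27791 = 1233995266/43715243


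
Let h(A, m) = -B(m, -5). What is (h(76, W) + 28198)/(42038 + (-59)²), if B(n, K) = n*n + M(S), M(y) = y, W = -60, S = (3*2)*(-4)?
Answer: 24622/45519 ≈ 0.54092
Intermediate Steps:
S = -24 (S = 6*(-4) = -24)
B(n, K) = -24 + n² (B(n, K) = n*n - 24 = n² - 24 = -24 + n²)
h(A, m) = 24 - m² (h(A, m) = -(-24 + m²) = 24 - m²)
(h(76, W) + 28198)/(42038 + (-59)²) = ((24 - 1*(-60)²) + 28198)/(42038 + (-59)²) = ((24 - 1*3600) + 28198)/(42038 + 3481) = ((24 - 3600) + 28198)/45519 = (-3576 + 28198)*(1/45519) = 24622*(1/45519) = 24622/45519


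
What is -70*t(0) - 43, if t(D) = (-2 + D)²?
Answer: -323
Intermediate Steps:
-70*t(0) - 43 = -70*(-2 + 0)² - 43 = -70*(-2)² - 43 = -70*4 - 43 = -14*20 - 43 = -280 - 43 = -323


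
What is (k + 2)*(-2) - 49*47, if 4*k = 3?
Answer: -4617/2 ≈ -2308.5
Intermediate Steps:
k = ¾ (k = (¼)*3 = ¾ ≈ 0.75000)
(k + 2)*(-2) - 49*47 = (¾ + 2)*(-2) - 49*47 = (11/4)*(-2) - 2303 = -11/2 - 2303 = -4617/2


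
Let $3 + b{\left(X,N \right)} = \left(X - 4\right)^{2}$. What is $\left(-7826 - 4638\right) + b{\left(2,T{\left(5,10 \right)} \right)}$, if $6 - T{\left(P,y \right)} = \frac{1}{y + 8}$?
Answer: $-12463$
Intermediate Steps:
$T{\left(P,y \right)} = 6 - \frac{1}{8 + y}$ ($T{\left(P,y \right)} = 6 - \frac{1}{y + 8} = 6 - \frac{1}{8 + y}$)
$b{\left(X,N \right)} = -3 + \left(-4 + X\right)^{2}$ ($b{\left(X,N \right)} = -3 + \left(X - 4\right)^{2} = -3 + \left(-4 + X\right)^{2}$)
$\left(-7826 - 4638\right) + b{\left(2,T{\left(5,10 \right)} \right)} = \left(-7826 - 4638\right) - \left(3 - \left(-4 + 2\right)^{2}\right) = -12464 - \left(3 - \left(-2\right)^{2}\right) = -12464 + \left(-3 + 4\right) = -12464 + 1 = -12463$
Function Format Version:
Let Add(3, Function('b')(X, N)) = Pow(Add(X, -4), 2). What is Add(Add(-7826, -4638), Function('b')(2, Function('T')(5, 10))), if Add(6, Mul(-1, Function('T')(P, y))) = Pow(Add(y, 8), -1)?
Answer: -12463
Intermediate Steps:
Function('T')(P, y) = Add(6, Mul(-1, Pow(Add(8, y), -1))) (Function('T')(P, y) = Add(6, Mul(-1, Pow(Add(y, 8), -1))) = Add(6, Mul(-1, Pow(Add(8, y), -1))))
Function('b')(X, N) = Add(-3, Pow(Add(-4, X), 2)) (Function('b')(X, N) = Add(-3, Pow(Add(X, -4), 2)) = Add(-3, Pow(Add(-4, X), 2)))
Add(Add(-7826, -4638), Function('b')(2, Function('T')(5, 10))) = Add(Add(-7826, -4638), Add(-3, Pow(Add(-4, 2), 2))) = Add(-12464, Add(-3, Pow(-2, 2))) = Add(-12464, Add(-3, 4)) = Add(-12464, 1) = -12463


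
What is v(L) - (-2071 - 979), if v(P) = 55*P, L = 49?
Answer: 5745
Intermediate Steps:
v(L) - (-2071 - 979) = 55*49 - (-2071 - 979) = 2695 - 1*(-3050) = 2695 + 3050 = 5745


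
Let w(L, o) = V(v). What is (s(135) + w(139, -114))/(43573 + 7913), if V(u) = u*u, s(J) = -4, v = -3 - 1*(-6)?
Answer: 5/51486 ≈ 9.7114e-5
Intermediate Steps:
v = 3 (v = -3 + 6 = 3)
V(u) = u²
w(L, o) = 9 (w(L, o) = 3² = 9)
(s(135) + w(139, -114))/(43573 + 7913) = (-4 + 9)/(43573 + 7913) = 5/51486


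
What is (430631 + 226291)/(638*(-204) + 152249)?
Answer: 656922/22097 ≈ 29.729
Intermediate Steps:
(430631 + 226291)/(638*(-204) + 152249) = 656922/(-130152 + 152249) = 656922/22097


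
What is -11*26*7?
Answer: -2002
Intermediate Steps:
-11*26*7 = -286*7 = -2002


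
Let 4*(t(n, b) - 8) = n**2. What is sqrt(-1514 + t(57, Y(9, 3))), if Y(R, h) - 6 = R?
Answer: 5*I*sqrt(111)/2 ≈ 26.339*I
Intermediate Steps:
Y(R, h) = 6 + R
t(n, b) = 8 + n**2/4
sqrt(-1514 + t(57, Y(9, 3))) = sqrt(-1514 + (8 + (1/4)*57**2)) = sqrt(-1514 + (8 + (1/4)*3249)) = sqrt(-1514 + (8 + 3249/4)) = sqrt(-1514 + 3281/4) = sqrt(-2775/4) = 5*I*sqrt(111)/2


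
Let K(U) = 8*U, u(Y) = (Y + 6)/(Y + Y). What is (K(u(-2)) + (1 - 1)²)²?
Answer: 64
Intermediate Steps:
u(Y) = (6 + Y)/(2*Y) (u(Y) = (6 + Y)/((2*Y)) = (6 + Y)*(1/(2*Y)) = (6 + Y)/(2*Y))
(K(u(-2)) + (1 - 1)²)² = (8*((½)*(6 - 2)/(-2)) + (1 - 1)²)² = (8*((½)*(-½)*4) + 0²)² = (8*(-1) + 0)² = (-8 + 0)² = (-8)² = 64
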